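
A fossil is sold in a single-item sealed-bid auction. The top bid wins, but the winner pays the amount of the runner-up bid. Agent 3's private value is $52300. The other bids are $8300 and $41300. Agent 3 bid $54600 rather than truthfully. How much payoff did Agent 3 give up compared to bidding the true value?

Regret: $0.

The highest competing bid is $41300.
Bidding truthfully at $52300: Agent 3 has the top bid, wins, and pays the second-highest bid $41300. Payoff = $52300 − $41300 = $11000.
Bidding $54600: Agent 3 has the top bid, wins, and pays the second-highest bid $41300. Payoff = $52300 − $41300 = $11000.
Regret = truthful payoff − actual payoff = $11000 − $11000 = $0.
The bid only affects whether you win, not the price — here both bids land on the same side of the top rival bid, so the deviation is payoff-neutral.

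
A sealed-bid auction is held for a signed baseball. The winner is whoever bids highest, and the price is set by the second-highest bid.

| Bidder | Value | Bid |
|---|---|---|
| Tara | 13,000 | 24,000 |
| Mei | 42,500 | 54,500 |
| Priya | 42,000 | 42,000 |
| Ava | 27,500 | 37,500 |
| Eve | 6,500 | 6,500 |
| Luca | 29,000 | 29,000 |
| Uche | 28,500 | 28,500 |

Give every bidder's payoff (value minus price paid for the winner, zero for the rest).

Sorted high to low: Mei 54,500, then Priya 42,000, then Ava 37,500, then Luca 29,000, then Uche 28,500, then Tara 24,000, then Eve 6,500.
Mei has the top bid and wins; the price is the second-highest bid, 42,000.
Mei's payoff = 42,500 − 42,000 = 500. All other bidders lose, so their payoff is 0.

Payoffs: Tara 0, Mei 500, Priya 0, Ava 0, Eve 0, Luca 0, Uche 0.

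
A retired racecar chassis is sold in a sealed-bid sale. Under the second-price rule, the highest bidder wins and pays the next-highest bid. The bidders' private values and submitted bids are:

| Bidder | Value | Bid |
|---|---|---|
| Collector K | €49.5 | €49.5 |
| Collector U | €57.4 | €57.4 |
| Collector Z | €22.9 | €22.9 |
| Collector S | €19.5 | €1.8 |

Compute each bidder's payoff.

Payoffs: Collector K €0.0, Collector U €7.9, Collector Z €0.0, Collector S €0.0.

Bids in descending order: Collector U €57.4 > Collector K €49.5 > Collector Z €22.9 > Collector S €1.8.
Collector U has the top bid and wins; the price is the second-highest bid, €49.5.
Collector U's payoff = €57.4 − €49.5 = €7.9. All other bidders lose, so their payoff is 0.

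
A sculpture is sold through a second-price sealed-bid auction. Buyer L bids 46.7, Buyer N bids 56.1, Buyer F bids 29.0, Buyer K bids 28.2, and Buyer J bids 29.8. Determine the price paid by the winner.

Bids in descending order: Buyer N 56.1, then Buyer L 46.7, then Buyer J 29.8, then Buyer F 29.0, then Buyer K 28.2.
Buyer N has the highest bid, so Buyer N wins.
The second-highest bid is 46.7, so that is what Buyer N pays.

Price paid: 46.7.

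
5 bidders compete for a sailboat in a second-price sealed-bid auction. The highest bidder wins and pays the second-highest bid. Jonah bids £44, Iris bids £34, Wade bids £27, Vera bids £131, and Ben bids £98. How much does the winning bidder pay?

Ranking the bids: Vera £131, then Ben £98, then Jonah £44, then Iris £34, then Wade £27.
Vera has the highest bid, so Vera wins.
The second-highest bid is £98, so that is what Vera pays.

The winner pays £98.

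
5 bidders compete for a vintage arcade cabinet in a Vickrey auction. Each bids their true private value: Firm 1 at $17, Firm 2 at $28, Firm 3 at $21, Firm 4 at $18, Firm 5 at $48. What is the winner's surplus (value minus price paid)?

Bids in descending order: Firm 5 $48, then Firm 2 $28, then Firm 3 $21, then Firm 4 $18, then Firm 1 $17.
Firm 5 wins with the top bid and pays the second-highest, $28.
Surplus = $48 − $28 = $20.

Surplus = $20.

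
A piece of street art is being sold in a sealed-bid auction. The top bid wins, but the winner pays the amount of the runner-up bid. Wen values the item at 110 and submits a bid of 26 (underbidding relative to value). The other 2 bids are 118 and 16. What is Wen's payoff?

0

Highest competing bid: 118.
Wen's bid 26 is not the highest, so Wen loses, pays nothing, and earns zero payoff.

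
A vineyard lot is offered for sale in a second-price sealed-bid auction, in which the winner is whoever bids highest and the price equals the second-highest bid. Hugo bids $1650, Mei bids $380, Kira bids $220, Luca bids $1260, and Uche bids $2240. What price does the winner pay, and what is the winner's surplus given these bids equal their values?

Sorted high to low: Uche $2240 > Hugo $1650 > Luca $1260 > Mei $380 > Kira $220.
Uche is the highest bidder, so Uche wins.
Under the second-price rule, the price is the second-highest bid: $1650.
Surplus = $2240 − $1650 = $590.

The winner pays $1650 for a surplus of $590.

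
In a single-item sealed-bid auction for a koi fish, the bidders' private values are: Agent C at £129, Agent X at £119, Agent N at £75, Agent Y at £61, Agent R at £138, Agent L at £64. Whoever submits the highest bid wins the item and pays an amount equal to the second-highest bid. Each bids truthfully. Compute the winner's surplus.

Ranking the bids: Agent R £138; Agent C £129; Agent X £119; Agent N £75; Agent L £64; Agent Y £61.
Agent R wins with the top bid and pays the second-highest, £129.
Surplus = £138 − £129 = £9.

£9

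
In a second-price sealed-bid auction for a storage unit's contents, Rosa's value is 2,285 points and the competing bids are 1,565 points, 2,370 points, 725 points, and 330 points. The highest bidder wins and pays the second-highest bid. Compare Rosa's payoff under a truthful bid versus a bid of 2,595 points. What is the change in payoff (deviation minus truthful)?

The highest competing bid is 2,370 points.
Bidding truthfully at 2,285 points: the top bid is 2,370 points (a rival), so Rosa loses. Payoff = 0 points.
Bidding 2,595 points: Rosa has the top bid, wins, and pays the second-highest bid 2,370 points. Payoff = 2,285 points − 2,370 points = -85 points.
Change = -85 points − 0 points = -85 points.

Payoff change: -85 points.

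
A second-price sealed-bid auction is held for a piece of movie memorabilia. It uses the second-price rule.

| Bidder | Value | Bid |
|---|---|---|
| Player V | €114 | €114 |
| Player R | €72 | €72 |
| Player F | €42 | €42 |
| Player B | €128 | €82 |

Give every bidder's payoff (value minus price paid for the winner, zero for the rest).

Sorted high to low: Player V €114 > Player B €82 > Player R €72 > Player F €42.
Player V has the top bid and wins; the price is the second-highest bid, €82.
Player V's payoff = €114 − €82 = €32. All other bidders lose, so their payoff is 0.

Player V €32, Player R €0, Player F €0, Player B €0.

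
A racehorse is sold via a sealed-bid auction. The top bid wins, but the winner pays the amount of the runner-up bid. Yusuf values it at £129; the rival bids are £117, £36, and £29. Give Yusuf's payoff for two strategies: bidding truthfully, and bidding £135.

The highest competing bid is £117.
Bidding truthfully at £129: Yusuf has the top bid, wins, and pays the second-highest bid £117. Payoff = £129 − £117 = £12.
Bidding £135: Yusuf has the top bid, wins, and pays the second-highest bid £117. Payoff = £129 − £117 = £12.
The bid only affects whether you win, not the price — here both bids land on the same side of the top rival bid, so the deviation is payoff-neutral.

(a) £12  (b) £12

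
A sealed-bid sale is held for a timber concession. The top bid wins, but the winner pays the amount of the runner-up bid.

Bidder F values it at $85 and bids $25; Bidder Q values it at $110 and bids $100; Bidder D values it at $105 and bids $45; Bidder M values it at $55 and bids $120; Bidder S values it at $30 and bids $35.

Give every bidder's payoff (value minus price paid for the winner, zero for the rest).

Bidder F $0, Bidder Q $0, Bidder D $0, Bidder M -$45, Bidder S $0.

Ordered from highest: Bidder M $120 > Bidder Q $100 > Bidder D $45 > Bidder S $35 > Bidder F $25.
Bidder M has the top bid and wins; the price is the second-highest bid, $100.
Bidder M's payoff = $55 − $100 = -$45. All other bidders lose, so their payoff is 0.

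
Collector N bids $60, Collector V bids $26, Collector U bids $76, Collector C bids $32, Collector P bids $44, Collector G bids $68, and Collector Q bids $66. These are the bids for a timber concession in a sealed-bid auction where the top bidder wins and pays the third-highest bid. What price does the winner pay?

Bids in descending order: Collector U $76 > Collector G $68 > Collector Q $66 > Collector N $60 > Collector P $44 > Collector C $32 > Collector V $26.
Collector U is the highest bidder, so Collector U wins.
Under the third-price rule, the price is the third-highest bid: $66.

The winner pays $66.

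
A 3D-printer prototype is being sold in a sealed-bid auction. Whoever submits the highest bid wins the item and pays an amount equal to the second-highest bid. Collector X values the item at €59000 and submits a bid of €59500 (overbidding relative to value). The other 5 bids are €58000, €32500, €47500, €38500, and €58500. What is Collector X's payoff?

Highest competing bid: €58500.
Collector X's bid €59500 is the highest overall, so Collector X wins and pays the second-highest bid, €58500.
Payoff = value − price = €59000 − €58500 = €500.

Payoff = €500.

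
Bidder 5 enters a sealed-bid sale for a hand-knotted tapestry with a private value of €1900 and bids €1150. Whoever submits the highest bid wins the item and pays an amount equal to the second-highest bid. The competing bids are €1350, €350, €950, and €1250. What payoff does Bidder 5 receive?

€0

Highest competing bid: €1350.
Bidder 5's bid €1150 is not the highest, so Bidder 5 loses, pays nothing, and earns zero payoff.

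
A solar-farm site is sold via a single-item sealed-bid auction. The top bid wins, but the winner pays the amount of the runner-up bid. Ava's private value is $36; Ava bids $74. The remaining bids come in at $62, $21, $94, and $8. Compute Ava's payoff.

Highest competing bid: $94.
Ava's bid $74 is not the highest, so Ava loses, pays nothing, and earns zero payoff.

Payoff = $0.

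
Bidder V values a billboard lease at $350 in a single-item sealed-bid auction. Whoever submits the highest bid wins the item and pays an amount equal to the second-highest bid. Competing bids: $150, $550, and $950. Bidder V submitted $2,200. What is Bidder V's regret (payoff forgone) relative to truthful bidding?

The highest competing bid is $950.
Bidding truthfully at $350: the top bid is $950 (a rival), so Bidder V loses. Payoff = $0.
Bidding $2,200: Bidder V has the top bid, wins, and pays the second-highest bid $950. Payoff = $350 − $950 = -$600.
Regret = truthful payoff − actual payoff = $0 − -$600 = $600.

Regret: $600.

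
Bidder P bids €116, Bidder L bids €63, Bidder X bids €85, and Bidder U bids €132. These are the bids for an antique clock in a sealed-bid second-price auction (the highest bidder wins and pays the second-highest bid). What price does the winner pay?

Bids in descending order: Bidder U €132 > Bidder P €116 > Bidder X €85 > Bidder L €63.
Bidder U is the highest bidder, so Bidder U wins.
Under the second-price rule, the price is the second-highest bid: €116.

The winner pays €116.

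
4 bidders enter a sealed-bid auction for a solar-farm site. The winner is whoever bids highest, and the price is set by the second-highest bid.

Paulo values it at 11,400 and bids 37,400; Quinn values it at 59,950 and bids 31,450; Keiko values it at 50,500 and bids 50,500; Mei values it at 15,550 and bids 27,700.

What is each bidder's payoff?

Bids in descending order: Keiko 50,500, then Paulo 37,400, then Quinn 31,450, then Mei 27,700.
Keiko has the top bid and wins; the price is the second-highest bid, 37,400.
Keiko's payoff = 50,500 − 37,400 = 13,100. All other bidders lose, so their payoff is 0.

Paulo 0, Quinn 0, Keiko 13,100, Mei 0.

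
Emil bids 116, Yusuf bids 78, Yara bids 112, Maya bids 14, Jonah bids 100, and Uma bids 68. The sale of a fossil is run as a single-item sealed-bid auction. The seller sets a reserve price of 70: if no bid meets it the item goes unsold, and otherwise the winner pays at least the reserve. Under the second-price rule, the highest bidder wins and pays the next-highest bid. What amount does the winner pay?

The winner pays 112.

Ranking the bids: Emil 116; Yara 112; Jonah 100; Yusuf 78; Uma 68; Maya 14.
Emil has the highest bid, so Emil wins.
The second-highest bid is 112, which exceeds the reserve, so that sets the price.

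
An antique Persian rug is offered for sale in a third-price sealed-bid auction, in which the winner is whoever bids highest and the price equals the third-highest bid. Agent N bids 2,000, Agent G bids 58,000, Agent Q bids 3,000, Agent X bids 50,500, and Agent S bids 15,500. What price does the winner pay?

Ordered from highest: Agent G 58,000; Agent X 50,500; Agent S 15,500; Agent Q 3,000; Agent N 2,000.
Agent G is the highest bidder, so Agent G wins.
Under the third-price rule, the price is the third-highest bid: 15,500.

Price paid: 15,500.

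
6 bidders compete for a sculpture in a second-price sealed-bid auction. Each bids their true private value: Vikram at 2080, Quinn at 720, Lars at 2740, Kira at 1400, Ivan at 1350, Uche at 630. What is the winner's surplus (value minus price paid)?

Bids in descending order: Lars 2740 > Vikram 2080 > Kira 1400 > Ivan 1350 > Quinn 720 > Uche 630.
Lars wins with the top bid and pays the second-highest, 2080.
Surplus = 2740 − 2080 = 660.

Surplus = 660.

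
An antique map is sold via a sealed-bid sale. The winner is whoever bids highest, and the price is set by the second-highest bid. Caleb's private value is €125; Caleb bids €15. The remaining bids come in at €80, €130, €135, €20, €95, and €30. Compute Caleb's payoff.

Highest competing bid: €135.
Caleb's bid €15 is not the highest, so Caleb loses, pays nothing, and earns zero payoff.

Caleb's payoff: €0.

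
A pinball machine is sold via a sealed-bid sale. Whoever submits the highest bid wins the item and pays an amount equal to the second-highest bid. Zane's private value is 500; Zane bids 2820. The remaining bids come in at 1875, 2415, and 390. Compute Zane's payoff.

Payoff = -1915.

Highest competing bid: 2415.
Zane's bid 2820 is the highest overall, so Zane wins and pays the second-highest bid, 2415.
Payoff = value − price = 500 − 2415 = -1915.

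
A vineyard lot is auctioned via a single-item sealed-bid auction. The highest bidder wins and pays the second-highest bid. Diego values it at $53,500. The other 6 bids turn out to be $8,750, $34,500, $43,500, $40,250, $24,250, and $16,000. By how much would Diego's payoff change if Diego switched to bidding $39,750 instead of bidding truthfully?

-$10,000

The highest competing bid is $43,500.
Bidding truthfully at $53,500: Diego has the top bid, wins, and pays the second-highest bid $43,500. Payoff = $53,500 − $43,500 = $10,000.
Bidding $39,750: the top bid is $43,500 (a rival), so Diego loses. Payoff = $0.
Change = $0 − $10,000 = -$10,000.
This is the dominant-strategy logic: truthful bidding weakly beats any alternative.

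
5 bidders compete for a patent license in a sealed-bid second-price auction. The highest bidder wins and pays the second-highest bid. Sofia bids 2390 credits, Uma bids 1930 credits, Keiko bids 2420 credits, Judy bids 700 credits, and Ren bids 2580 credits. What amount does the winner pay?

Sorted high to low: Ren 2580 credits; Keiko 2420 credits; Sofia 2390 credits; Uma 1930 credits; Judy 700 credits.
Ren has the highest bid, so Ren wins.
The second-highest bid is 2420 credits, so that is what Ren pays.

2420 credits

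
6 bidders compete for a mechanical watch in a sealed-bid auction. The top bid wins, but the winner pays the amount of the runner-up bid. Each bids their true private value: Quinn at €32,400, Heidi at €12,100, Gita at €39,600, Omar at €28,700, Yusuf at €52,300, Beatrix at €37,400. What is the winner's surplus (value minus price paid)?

Winner's surplus: €12,700.

Ranking the bids: Yusuf €52,300; Gita €39,600; Beatrix €37,400; Quinn €32,400; Omar €28,700; Heidi €12,100.
Yusuf wins with the top bid and pays the second-highest, €39,600.
Surplus = €52,300 − €39,600 = €12,700.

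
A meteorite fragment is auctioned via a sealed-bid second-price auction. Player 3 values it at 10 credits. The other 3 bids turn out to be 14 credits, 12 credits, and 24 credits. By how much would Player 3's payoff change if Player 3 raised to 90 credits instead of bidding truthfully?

Payoff change: -14 credits.

The highest competing bid is 24 credits.
Bidding truthfully at 10 credits: the top bid is 24 credits (a rival), so Player 3 loses. Payoff = 0 credits.
Bidding 90 credits: Player 3 has the top bid, wins, and pays the second-highest bid 24 credits. Payoff = 10 credits − 24 credits = -14 credits.
Change = -14 credits − 0 credits = -14 credits.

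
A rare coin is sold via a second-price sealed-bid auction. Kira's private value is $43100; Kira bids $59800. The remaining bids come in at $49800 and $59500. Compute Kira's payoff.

Kira's payoff: -$16400.

Highest competing bid: $59500.
Kira's bid $59800 is the highest overall, so Kira wins and pays the second-highest bid, $59500.
Payoff = value − price = $43100 − $59500 = -$16400.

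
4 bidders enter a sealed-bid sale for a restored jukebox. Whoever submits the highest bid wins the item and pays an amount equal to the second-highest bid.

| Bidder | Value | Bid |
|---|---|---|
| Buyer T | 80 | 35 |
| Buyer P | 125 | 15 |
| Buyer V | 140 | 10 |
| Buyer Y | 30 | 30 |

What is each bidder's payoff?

Payoffs: Buyer T 50, Buyer P 0, Buyer V 0, Buyer Y 0.

Bids in descending order: Buyer T 35, then Buyer Y 30, then Buyer P 15, then Buyer V 10.
Buyer T has the top bid and wins; the price is the second-highest bid, 30.
Buyer T's payoff = 80 − 30 = 50. All other bidders lose, so their payoff is 0.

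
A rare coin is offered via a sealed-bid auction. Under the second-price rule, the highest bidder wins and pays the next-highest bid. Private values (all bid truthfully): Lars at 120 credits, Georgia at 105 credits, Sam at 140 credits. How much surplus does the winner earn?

Ranking the bids: Sam 140 credits, then Lars 120 credits, then Georgia 105 credits.
Sam wins with the top bid and pays the second-highest, 120 credits.
Surplus = 140 credits − 120 credits = 20 credits.

Winner's surplus: 20 credits.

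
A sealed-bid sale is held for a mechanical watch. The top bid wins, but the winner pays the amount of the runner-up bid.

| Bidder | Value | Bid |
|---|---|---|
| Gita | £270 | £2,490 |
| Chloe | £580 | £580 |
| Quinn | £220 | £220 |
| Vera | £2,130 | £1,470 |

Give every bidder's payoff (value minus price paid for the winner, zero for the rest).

Gita -£1,200, Chloe £0, Quinn £0, Vera £0.

Bids in descending order: Gita £2,490; Vera £1,470; Chloe £580; Quinn £220.
Gita has the top bid and wins; the price is the second-highest bid, £1,470.
Gita's payoff = £270 − £1,470 = -£1,200. All other bidders lose, so their payoff is 0.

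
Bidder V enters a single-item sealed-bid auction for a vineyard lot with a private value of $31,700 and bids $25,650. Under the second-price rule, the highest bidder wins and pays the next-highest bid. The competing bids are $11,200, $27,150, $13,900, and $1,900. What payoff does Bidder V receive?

Payoff = $0.

Highest competing bid: $27,150.
Bidder V's bid $25,650 is not the highest, so Bidder V loses, pays nothing, and earns zero payoff.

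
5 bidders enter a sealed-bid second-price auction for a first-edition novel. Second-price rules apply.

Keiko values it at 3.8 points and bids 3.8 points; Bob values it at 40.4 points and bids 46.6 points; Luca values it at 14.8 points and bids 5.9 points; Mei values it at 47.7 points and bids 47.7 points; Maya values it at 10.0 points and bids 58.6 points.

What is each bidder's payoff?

Ordered from highest: Maya 58.6 points; Mei 47.7 points; Bob 46.6 points; Luca 5.9 points; Keiko 3.8 points.
Maya has the top bid and wins; the price is the second-highest bid, 47.7 points.
Maya's payoff = 10.0 points − 47.7 points = -37.7 points. All other bidders lose, so their payoff is 0.

Keiko 0.0 points, Bob 0.0 points, Luca 0.0 points, Mei 0.0 points, Maya -37.7 points.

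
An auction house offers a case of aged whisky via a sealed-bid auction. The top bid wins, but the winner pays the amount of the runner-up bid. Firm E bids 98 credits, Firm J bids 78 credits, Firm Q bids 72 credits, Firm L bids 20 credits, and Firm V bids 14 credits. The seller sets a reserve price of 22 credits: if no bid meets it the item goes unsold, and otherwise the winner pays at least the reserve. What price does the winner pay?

The winner pays 78 credits.

Ranking the bids: Firm E 98 credits, then Firm J 78 credits, then Firm Q 72 credits, then Firm L 20 credits, then Firm V 14 credits.
Firm E has the highest bid, so Firm E wins.
The second-highest bid is 78 credits, which exceeds the reserve, so that sets the price.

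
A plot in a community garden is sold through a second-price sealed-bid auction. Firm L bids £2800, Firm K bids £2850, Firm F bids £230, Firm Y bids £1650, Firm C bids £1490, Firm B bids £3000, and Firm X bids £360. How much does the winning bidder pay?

£2850

Sorted high to low: Firm B £3000 > Firm K £2850 > Firm L £2800 > Firm Y £1650 > Firm C £1490 > Firm X £360 > Firm F £230.
Firm B has the highest bid, so Firm B wins.
The second-highest bid is £2850, so that is what Firm B pays.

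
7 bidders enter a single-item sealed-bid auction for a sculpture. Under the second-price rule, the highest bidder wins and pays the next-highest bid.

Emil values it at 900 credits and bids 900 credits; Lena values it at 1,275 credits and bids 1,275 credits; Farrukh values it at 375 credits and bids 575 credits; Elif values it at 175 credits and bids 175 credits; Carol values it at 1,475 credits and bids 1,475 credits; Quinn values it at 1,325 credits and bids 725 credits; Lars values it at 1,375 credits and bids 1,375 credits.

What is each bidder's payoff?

Payoffs: Emil 0 credits, Lena 0 credits, Farrukh 0 credits, Elif 0 credits, Carol 100 credits, Quinn 0 credits, Lars 0 credits.

Ordered from highest: Carol 1,475 credits > Lars 1,375 credits > Lena 1,275 credits > Emil 900 credits > Quinn 725 credits > Farrukh 575 credits > Elif 175 credits.
Carol has the top bid and wins; the price is the second-highest bid, 1,375 credits.
Carol's payoff = 1,475 credits − 1,375 credits = 100 credits. All other bidders lose, so their payoff is 0.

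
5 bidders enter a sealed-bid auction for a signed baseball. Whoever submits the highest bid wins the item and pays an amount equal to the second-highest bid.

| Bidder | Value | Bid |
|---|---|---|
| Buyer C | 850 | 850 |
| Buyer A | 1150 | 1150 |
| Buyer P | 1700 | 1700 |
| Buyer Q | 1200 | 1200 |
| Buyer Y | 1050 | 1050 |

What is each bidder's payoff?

Sorted high to low: Buyer P 1700; Buyer Q 1200; Buyer A 1150; Buyer Y 1050; Buyer C 850.
Buyer P has the top bid and wins; the price is the second-highest bid, 1200.
Buyer P's payoff = 1700 − 1200 = 500. All other bidders lose, so their payoff is 0.

Buyer C 0, Buyer A 0, Buyer P 500, Buyer Q 0, Buyer Y 0.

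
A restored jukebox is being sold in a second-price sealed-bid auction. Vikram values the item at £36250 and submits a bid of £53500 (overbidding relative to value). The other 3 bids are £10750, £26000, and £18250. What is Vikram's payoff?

£10250

Highest competing bid: £26000.
Vikram's bid £53500 is the highest overall, so Vikram wins and pays the second-highest bid, £26000.
Payoff = value − price = £36250 − £26000 = £10250.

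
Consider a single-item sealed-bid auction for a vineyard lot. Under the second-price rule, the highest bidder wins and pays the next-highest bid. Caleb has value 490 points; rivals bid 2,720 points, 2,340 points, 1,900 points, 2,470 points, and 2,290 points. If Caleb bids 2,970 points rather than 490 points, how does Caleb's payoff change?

The highest competing bid is 2,720 points.
Bidding truthfully at 490 points: the top bid is 2,720 points (a rival), so Caleb loses. Payoff = 0 points.
Bidding 2,970 points: Caleb has the top bid, wins, and pays the second-highest bid 2,720 points. Payoff = 490 points − 2,720 points = -2,230 points.
Change = -2,230 points − 0 points = -2,230 points.
This is the dominant-strategy logic: truthful bidding weakly beats any alternative.

Payoff change: -2,230 points.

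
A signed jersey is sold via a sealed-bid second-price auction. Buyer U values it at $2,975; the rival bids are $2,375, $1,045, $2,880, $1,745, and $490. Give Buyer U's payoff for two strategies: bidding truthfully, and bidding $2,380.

The highest competing bid is $2,880.
Bidding truthfully at $2,975: Buyer U has the top bid, wins, and pays the second-highest bid $2,880. Payoff = $2,975 − $2,880 = $95.
Bidding $2,380: the top bid is $2,880 (a rival), so Buyer U loses. Payoff = $0.
Deviating from a truthful bid can only lose payoff in a second-price auction — never gain.

(a) $95  (b) $0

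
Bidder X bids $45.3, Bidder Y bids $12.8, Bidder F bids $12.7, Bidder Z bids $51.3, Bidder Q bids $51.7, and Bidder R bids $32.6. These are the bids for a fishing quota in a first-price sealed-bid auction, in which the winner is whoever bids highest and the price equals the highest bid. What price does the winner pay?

Sorted high to low: Bidder Q $51.7 > Bidder Z $51.3 > Bidder X $45.3 > Bidder R $32.6 > Bidder Y $12.8 > Bidder F $12.7.
Bidder Q is the highest bidder, so Bidder Q wins.
Under the first-price rule, the price is the highest bid: $51.7.

The winner pays $51.7.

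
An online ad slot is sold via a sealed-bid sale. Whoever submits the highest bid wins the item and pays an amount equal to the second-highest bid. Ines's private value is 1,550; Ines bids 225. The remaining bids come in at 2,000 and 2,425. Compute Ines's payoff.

Highest competing bid: 2,425.
Ines's bid 225 is not the highest, so Ines loses, pays nothing, and earns zero payoff.

0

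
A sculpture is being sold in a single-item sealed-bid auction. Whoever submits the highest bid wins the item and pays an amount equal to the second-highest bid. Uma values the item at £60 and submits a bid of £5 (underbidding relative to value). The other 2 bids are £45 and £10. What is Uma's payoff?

Highest competing bid: £45.
Uma's bid £5 is not the highest, so Uma loses, pays nothing, and earns zero payoff.

Payoff = £0.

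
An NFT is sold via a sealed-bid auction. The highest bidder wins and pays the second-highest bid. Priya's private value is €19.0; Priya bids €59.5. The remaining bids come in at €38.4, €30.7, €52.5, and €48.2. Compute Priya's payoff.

Highest competing bid: €52.5.
Priya's bid €59.5 is the highest overall, so Priya wins and pays the second-highest bid, €52.5.
Payoff = value − price = €19.0 − €52.5 = -€33.5.

Priya's payoff: -€33.5.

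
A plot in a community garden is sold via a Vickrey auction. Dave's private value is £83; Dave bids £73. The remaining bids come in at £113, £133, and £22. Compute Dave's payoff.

£0

Highest competing bid: £133.
Dave's bid £73 is not the highest, so Dave loses, pays nothing, and earns zero payoff.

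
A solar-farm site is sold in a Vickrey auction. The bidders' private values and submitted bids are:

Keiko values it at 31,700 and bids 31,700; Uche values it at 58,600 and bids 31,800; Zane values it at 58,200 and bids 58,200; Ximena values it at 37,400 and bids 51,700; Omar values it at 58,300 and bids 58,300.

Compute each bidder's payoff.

Ordered from highest: Omar 58,300 > Zane 58,200 > Ximena 51,700 > Uche 31,800 > Keiko 31,700.
Omar has the top bid and wins; the price is the second-highest bid, 58,200.
Omar's payoff = 58,300 − 58,200 = 100. All other bidders lose, so their payoff is 0.

Payoffs: Keiko 0, Uche 0, Zane 0, Ximena 0, Omar 100.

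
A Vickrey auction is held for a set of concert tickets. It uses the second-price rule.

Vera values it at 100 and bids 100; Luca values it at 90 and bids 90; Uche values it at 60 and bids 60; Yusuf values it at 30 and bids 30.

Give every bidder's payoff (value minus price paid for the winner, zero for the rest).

Sorted high to low: Vera 100, then Luca 90, then Uche 60, then Yusuf 30.
Vera has the top bid and wins; the price is the second-highest bid, 90.
Vera's payoff = 100 − 90 = 10. All other bidders lose, so their payoff is 0.

Payoffs: Vera 10, Luca 0, Uche 0, Yusuf 0.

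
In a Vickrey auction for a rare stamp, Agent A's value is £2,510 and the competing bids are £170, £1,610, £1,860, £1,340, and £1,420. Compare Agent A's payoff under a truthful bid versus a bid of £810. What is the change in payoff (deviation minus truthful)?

Payoff change: -£650.

The highest competing bid is £1,860.
Bidding truthfully at £2,510: Agent A has the top bid, wins, and pays the second-highest bid £1,860. Payoff = £2,510 − £1,860 = £650.
Bidding £810: the top bid is £1,860 (a rival), so Agent A loses. Payoff = £0.
Change = £0 − £650 = -£650.
This is the dominant-strategy logic: truthful bidding weakly beats any alternative.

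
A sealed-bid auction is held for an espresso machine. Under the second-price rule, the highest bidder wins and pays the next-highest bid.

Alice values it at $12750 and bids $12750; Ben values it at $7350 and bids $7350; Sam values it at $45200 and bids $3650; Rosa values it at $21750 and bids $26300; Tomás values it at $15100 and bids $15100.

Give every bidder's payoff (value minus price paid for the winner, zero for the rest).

Ranking the bids: Rosa $26300 > Tomás $15100 > Alice $12750 > Ben $7350 > Sam $3650.
Rosa has the top bid and wins; the price is the second-highest bid, $15100.
Rosa's payoff = $21750 − $15100 = $6650. All other bidders lose, so their payoff is 0.

Alice $0, Ben $0, Sam $0, Rosa $6650, Tomás $0.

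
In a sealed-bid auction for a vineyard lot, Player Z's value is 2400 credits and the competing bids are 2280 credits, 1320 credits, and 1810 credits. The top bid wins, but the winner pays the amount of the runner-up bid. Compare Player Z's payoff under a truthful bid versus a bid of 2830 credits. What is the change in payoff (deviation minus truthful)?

The highest competing bid is 2280 credits.
Bidding truthfully at 2400 credits: Player Z has the top bid, wins, and pays the second-highest bid 2280 credits. Payoff = 2400 credits − 2280 credits = 120 credits.
Bidding 2830 credits: Player Z has the top bid, wins, and pays the second-highest bid 2280 credits. Payoff = 2400 credits − 2280 credits = 120 credits.
Change = 120 credits − 120 credits = 0 credits.
The bid only affects whether you win, not the price — here both bids land on the same side of the top rival bid, so the deviation is payoff-neutral.

0 credits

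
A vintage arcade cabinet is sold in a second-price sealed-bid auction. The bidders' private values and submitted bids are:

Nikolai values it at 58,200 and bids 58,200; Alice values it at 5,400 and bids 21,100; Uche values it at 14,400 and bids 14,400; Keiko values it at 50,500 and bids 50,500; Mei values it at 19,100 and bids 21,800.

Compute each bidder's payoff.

Nikolai 7,700, Alice 0, Uche 0, Keiko 0, Mei 0.

Ranking the bids: Nikolai 58,200, then Keiko 50,500, then Mei 21,800, then Alice 21,100, then Uche 14,400.
Nikolai has the top bid and wins; the price is the second-highest bid, 50,500.
Nikolai's payoff = 58,200 − 50,500 = 7,700. All other bidders lose, so their payoff is 0.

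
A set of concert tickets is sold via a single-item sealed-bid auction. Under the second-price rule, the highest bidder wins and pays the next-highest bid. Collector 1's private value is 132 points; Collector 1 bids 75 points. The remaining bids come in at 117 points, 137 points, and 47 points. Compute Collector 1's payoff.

Highest competing bid: 137 points.
Collector 1's bid 75 points is not the highest, so Collector 1 loses, pays nothing, and earns zero payoff.

0 points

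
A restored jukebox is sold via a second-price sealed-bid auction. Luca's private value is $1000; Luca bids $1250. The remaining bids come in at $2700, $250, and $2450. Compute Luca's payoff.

$0

Highest competing bid: $2700.
Luca's bid $1250 is not the highest, so Luca loses, pays nothing, and earns zero payoff.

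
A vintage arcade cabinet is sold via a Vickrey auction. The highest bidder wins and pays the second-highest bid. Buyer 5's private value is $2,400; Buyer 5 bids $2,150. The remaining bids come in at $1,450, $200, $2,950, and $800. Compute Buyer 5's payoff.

Highest competing bid: $2,950.
Buyer 5's bid $2,150 is not the highest, so Buyer 5 loses, pays nothing, and earns zero payoff.

Payoff = $0.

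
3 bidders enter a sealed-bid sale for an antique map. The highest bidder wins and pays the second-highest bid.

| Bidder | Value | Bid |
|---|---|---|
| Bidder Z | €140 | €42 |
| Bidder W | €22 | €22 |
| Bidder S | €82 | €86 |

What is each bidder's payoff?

Bids in descending order: Bidder S €86, then Bidder Z €42, then Bidder W €22.
Bidder S has the top bid and wins; the price is the second-highest bid, €42.
Bidder S's payoff = €82 − €42 = €40. All other bidders lose, so their payoff is 0.

Bidder Z €0, Bidder W €0, Bidder S €40.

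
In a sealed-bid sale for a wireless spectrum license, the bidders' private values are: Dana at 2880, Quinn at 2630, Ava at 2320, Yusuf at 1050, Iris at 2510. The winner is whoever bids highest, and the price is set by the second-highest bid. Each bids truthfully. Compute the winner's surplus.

250

Ordered from highest: Dana 2880; Quinn 2630; Iris 2510; Ava 2320; Yusuf 1050.
Dana wins with the top bid and pays the second-highest, 2630.
Surplus = 2880 − 2630 = 250.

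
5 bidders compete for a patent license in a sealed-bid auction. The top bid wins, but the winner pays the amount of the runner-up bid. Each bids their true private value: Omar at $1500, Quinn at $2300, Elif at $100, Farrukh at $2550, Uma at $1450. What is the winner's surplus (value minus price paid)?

Bids in descending order: Farrukh $2550; Quinn $2300; Omar $1500; Uma $1450; Elif $100.
Farrukh wins with the top bid and pays the second-highest, $2300.
Surplus = $2550 − $2300 = $250.

$250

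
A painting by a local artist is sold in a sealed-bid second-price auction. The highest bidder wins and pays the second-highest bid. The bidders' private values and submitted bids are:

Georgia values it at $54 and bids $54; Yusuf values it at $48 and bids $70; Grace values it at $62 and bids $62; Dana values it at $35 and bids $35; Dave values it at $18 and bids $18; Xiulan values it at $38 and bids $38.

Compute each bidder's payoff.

Ranking the bids: Yusuf $70, then Grace $62, then Georgia $54, then Xiulan $38, then Dana $35, then Dave $18.
Yusuf has the top bid and wins; the price is the second-highest bid, $62.
Yusuf's payoff = $48 − $62 = -$14. All other bidders lose, so their payoff is 0.

Georgia $0, Yusuf -$14, Grace $0, Dana $0, Dave $0, Xiulan $0.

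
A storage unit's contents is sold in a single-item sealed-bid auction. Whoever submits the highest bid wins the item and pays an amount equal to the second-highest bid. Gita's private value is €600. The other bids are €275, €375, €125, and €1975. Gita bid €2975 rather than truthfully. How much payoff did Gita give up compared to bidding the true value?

The highest competing bid is €1975.
Bidding truthfully at €600: the top bid is €1975 (a rival), so Gita loses. Payoff = €0.
Bidding €2975: Gita has the top bid, wins, and pays the second-highest bid €1975. Payoff = €600 − €1975 = -€1375.
Regret = truthful payoff − actual payoff = €0 − -€1375 = €1375.
This is the dominant-strategy logic: truthful bidding weakly beats any alternative.

Regret: €1375.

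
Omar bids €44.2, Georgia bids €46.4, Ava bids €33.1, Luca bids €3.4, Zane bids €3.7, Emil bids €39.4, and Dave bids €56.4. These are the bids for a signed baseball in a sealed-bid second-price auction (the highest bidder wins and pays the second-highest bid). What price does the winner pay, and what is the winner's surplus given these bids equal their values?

Ranking the bids: Dave €56.4; Georgia €46.4; Omar €44.2; Emil €39.4; Ava €33.1; Zane €3.7; Luca €3.4.
Dave is the highest bidder, so Dave wins.
Under the second-price rule, the price is the second-highest bid: €46.4.
Surplus = €56.4 − €46.4 = €10.0.

The winner pays €46.4 for a surplus of €10.0.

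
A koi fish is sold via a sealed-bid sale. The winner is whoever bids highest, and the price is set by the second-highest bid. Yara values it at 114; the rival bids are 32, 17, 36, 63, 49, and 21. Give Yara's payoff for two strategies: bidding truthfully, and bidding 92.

Truthful: 51; alternative: 51.

The highest competing bid is 63.
Bidding truthfully at 114: Yara has the top bid, wins, and pays the second-highest bid 63. Payoff = 114 − 63 = 51.
Bidding 92: Yara has the top bid, wins, and pays the second-highest bid 63. Payoff = 114 − 63 = 51.
The bid only affects whether you win, not the price — here both bids land on the same side of the top rival bid, so the deviation is payoff-neutral.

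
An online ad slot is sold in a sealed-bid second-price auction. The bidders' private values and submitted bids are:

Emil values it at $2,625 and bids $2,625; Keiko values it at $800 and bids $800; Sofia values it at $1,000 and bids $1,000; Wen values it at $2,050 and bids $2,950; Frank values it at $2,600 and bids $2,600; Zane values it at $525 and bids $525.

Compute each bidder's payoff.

Ranking the bids: Wen $2,950; Emil $2,625; Frank $2,600; Sofia $1,000; Keiko $800; Zane $525.
Wen has the top bid and wins; the price is the second-highest bid, $2,625.
Wen's payoff = $2,050 − $2,625 = -$575. All other bidders lose, so their payoff is 0.

Emil $0, Keiko $0, Sofia $0, Wen -$575, Frank $0, Zane $0.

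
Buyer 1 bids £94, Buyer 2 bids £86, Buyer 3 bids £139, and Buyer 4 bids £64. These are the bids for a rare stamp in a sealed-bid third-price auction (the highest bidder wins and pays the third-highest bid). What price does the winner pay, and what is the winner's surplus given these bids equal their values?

Price £86; surplus £53.

Ranking the bids: Buyer 3 £139; Buyer 1 £94; Buyer 2 £86; Buyer 4 £64.
Buyer 3 is the highest bidder, so Buyer 3 wins.
Under the third-price rule, the price is the third-highest bid: £86.
Surplus = £139 − £86 = £53.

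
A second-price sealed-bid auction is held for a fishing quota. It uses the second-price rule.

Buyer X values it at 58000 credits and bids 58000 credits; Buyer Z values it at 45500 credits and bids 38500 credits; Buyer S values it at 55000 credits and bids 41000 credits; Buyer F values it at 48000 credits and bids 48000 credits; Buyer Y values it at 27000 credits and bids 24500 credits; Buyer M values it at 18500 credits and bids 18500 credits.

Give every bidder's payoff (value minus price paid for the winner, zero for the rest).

Ranking the bids: Buyer X 58000 credits > Buyer F 48000 credits > Buyer S 41000 credits > Buyer Z 38500 credits > Buyer Y 24500 credits > Buyer M 18500 credits.
Buyer X has the top bid and wins; the price is the second-highest bid, 48000 credits.
Buyer X's payoff = 58000 credits − 48000 credits = 10000 credits. All other bidders lose, so their payoff is 0.

Buyer X 10000 credits, Buyer Z 0 credits, Buyer S 0 credits, Buyer F 0 credits, Buyer Y 0 credits, Buyer M 0 credits.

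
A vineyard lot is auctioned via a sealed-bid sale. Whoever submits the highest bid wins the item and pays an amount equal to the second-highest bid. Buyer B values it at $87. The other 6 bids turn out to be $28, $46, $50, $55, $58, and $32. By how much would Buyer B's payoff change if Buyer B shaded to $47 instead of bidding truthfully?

Change in payoff: -$29.

The highest competing bid is $58.
Bidding truthfully at $87: Buyer B has the top bid, wins, and pays the second-highest bid $58. Payoff = $87 − $58 = $29.
Bidding $47: the top bid is $58 (a rival), so Buyer B loses. Payoff = $0.
Change = $0 − $29 = -$29.
Deviating from a truthful bid can only lose payoff in a second-price auction — never gain.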